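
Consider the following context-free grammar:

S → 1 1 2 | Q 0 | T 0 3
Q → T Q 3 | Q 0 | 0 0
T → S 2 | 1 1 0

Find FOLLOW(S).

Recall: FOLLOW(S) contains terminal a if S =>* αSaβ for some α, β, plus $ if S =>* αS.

We compute FOLLOW(S) using the standard algorithm.
FOLLOW(S) starts with {$}.
FIRST(Q) = {0, 1}
FIRST(S) = {0, 1}
FIRST(T) = {0, 1}
FOLLOW(Q) = {0, 3}
FOLLOW(S) = {$, 2}
FOLLOW(T) = {0, 1}
Therefore, FOLLOW(S) = {$, 2}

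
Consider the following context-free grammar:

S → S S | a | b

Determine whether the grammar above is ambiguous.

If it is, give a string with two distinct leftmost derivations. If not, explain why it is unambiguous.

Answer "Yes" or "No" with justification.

Yes - the string 'b a b b a' has two distinct leftmost derivations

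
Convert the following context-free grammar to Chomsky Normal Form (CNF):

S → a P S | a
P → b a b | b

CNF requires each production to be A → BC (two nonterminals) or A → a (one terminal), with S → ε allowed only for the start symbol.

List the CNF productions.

TA → a; S → a; TB → b; P → b; S → TA X0; X0 → P S; P → TB X1; X1 → TA TB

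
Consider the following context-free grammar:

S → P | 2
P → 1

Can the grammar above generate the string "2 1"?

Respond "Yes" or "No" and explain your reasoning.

No - no valid derivation exists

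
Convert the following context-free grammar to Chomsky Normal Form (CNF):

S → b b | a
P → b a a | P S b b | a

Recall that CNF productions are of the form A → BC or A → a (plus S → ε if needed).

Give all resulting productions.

TB → b; S → a; TA → a; P → a; S → TB TB; P → TB X0; X0 → TA TA; P → P X1; X1 → S X2; X2 → TB TB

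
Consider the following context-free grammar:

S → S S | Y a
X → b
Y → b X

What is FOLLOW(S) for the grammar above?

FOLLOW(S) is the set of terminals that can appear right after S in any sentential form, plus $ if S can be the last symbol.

We compute FOLLOW(S) using the standard algorithm.
FOLLOW(S) starts with {$}.
FIRST(S) = {b}
FIRST(X) = {b}
FIRST(Y) = {b}
FOLLOW(S) = {$, b}
FOLLOW(X) = {a}
FOLLOW(Y) = {a}
Therefore, FOLLOW(S) = {$, b}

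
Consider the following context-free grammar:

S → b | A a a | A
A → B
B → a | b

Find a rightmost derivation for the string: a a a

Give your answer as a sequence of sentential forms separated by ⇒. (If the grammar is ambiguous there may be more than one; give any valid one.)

S ⇒ A a a ⇒ B a a ⇒ a a a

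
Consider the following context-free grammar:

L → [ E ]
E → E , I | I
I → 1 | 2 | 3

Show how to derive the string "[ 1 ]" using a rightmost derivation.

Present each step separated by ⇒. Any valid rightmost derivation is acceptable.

L ⇒ [ E ] ⇒ [ I ] ⇒ [ 1 ]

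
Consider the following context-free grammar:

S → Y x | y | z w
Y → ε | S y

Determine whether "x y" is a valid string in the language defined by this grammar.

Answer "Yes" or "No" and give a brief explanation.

No - no valid derivation exists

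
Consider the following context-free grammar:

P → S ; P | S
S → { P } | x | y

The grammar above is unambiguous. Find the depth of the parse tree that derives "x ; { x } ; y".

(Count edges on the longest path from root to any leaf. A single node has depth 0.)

5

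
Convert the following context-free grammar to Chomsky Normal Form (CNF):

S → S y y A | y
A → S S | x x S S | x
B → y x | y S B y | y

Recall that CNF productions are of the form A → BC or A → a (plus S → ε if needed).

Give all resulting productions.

TY → y; S → y; TX → x; A → x; B → y; S → S X0; X0 → TY X1; X1 → TY A; A → S S; A → TX X2; X2 → TX X3; X3 → S S; B → TY TX; B → TY X4; X4 → S X5; X5 → B TY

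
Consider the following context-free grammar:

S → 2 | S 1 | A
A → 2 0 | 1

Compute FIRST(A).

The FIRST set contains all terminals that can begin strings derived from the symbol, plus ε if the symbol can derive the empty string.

We compute FIRST(A) using the standard algorithm.
FIRST(A) = {1, 2}
FIRST(S) = {1, 2}
Therefore, FIRST(A) = {1, 2}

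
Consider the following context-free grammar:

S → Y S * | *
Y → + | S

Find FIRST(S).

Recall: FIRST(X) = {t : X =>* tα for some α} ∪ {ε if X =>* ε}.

We compute FIRST(S) using the standard algorithm.
FIRST(S) = {*, +}
FIRST(Y) = {*, +}
Therefore, FIRST(S) = {*, +}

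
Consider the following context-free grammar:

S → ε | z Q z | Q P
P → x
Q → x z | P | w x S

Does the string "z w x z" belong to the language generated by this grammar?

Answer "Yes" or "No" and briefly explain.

Yes - a valid derivation exists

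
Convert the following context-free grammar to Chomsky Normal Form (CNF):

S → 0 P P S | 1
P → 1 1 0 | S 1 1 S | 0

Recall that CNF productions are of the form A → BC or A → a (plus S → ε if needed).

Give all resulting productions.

T0 → 0; S → 1; T1 → 1; P → 0; S → T0 X0; X0 → P X1; X1 → P S; P → T1 X2; X2 → T1 T0; P → S X3; X3 → T1 X4; X4 → T1 S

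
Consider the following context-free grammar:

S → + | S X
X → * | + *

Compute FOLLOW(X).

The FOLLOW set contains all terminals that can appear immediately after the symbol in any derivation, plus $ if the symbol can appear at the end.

We compute FOLLOW(X) using the standard algorithm.
FOLLOW(S) starts with {$}.
FIRST(S) = {+}
FIRST(X) = {*, +}
FOLLOW(S) = {$, *, +}
FOLLOW(X) = {$, *, +}
Therefore, FOLLOW(X) = {$, *, +}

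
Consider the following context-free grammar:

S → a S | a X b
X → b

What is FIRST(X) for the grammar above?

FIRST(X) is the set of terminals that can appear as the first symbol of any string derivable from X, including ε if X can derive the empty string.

We compute FIRST(X) using the standard algorithm.
FIRST(S) = {a}
FIRST(X) = {b}
Therefore, FIRST(X) = {b}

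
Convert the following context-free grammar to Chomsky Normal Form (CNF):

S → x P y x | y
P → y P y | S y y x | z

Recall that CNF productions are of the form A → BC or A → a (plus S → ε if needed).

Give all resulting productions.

TX → x; TY → y; S → y; P → z; S → TX X0; X0 → P X1; X1 → TY TX; P → TY X2; X2 → P TY; P → S X3; X3 → TY X4; X4 → TY TX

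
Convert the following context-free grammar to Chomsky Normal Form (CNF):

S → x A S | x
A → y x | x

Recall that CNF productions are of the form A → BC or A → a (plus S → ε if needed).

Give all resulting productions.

TX → x; S → x; TY → y; A → x; S → TX X0; X0 → A S; A → TY TX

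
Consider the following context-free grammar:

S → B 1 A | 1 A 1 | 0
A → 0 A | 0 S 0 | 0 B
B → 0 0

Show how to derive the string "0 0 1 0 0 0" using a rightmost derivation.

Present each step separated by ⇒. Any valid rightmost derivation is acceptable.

S ⇒ B 1 A ⇒ B 1 0 S 0 ⇒ B 1 0 0 0 ⇒ 0 0 1 0 0 0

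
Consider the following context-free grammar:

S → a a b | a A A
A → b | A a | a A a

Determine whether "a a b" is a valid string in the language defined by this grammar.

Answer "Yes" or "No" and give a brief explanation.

Yes - a valid derivation exists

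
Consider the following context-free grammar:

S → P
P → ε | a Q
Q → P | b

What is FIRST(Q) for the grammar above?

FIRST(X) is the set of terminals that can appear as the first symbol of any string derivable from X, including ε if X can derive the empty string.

We compute FIRST(Q) using the standard algorithm.
FIRST(P) = {a, ε}
FIRST(Q) = {a, b, ε}
FIRST(S) = {a, ε}
Therefore, FIRST(Q) = {a, b, ε}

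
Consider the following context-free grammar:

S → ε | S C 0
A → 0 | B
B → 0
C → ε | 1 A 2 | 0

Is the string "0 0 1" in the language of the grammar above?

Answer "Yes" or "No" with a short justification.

No - no valid derivation exists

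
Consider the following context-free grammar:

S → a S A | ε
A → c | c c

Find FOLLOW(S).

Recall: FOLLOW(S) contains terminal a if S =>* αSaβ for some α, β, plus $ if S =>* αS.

We compute FOLLOW(S) using the standard algorithm.
FOLLOW(S) starts with {$}.
FIRST(A) = {c}
FIRST(S) = {a, ε}
FOLLOW(A) = {$, c}
FOLLOW(S) = {$, c}
Therefore, FOLLOW(S) = {$, c}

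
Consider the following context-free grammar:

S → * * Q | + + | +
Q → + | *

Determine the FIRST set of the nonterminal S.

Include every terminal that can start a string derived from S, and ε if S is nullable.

We compute FIRST(S) using the standard algorithm.
FIRST(Q) = {*, +}
FIRST(S) = {*, +}
Therefore, FIRST(S) = {*, +}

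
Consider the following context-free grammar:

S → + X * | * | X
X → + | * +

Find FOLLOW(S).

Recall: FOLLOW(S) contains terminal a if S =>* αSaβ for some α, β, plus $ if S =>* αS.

We compute FOLLOW(S) using the standard algorithm.
FOLLOW(S) starts with {$}.
FIRST(S) = {*, +}
FIRST(X) = {*, +}
FOLLOW(S) = {$}
FOLLOW(X) = {$, *}
Therefore, FOLLOW(S) = {$}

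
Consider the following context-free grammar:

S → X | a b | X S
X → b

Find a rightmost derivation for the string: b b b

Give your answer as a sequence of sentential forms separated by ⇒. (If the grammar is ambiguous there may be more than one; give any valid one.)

S ⇒ X S ⇒ X X S ⇒ X X X ⇒ X X b ⇒ X b b ⇒ b b b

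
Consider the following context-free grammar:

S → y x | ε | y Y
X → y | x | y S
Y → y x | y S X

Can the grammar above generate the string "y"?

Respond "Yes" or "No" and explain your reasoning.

No - no valid derivation exists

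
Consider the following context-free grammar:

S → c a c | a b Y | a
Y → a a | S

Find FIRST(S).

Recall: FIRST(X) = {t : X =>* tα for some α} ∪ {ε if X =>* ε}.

We compute FIRST(S) using the standard algorithm.
FIRST(S) = {a, c}
FIRST(Y) = {a, c}
Therefore, FIRST(S) = {a, c}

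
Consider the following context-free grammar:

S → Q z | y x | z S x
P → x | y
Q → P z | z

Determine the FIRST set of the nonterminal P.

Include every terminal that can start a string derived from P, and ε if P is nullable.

We compute FIRST(P) using the standard algorithm.
FIRST(P) = {x, y}
FIRST(Q) = {x, y, z}
FIRST(S) = {x, y, z}
Therefore, FIRST(P) = {x, y}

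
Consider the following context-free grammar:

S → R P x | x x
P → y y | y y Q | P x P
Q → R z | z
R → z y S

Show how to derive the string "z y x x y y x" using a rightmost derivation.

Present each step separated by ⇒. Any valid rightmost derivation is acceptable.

S ⇒ R P x ⇒ R y y x ⇒ z y S y y x ⇒ z y x x y y x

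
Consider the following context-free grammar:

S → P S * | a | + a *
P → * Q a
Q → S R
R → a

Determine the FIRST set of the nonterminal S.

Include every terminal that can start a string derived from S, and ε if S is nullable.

We compute FIRST(S) using the standard algorithm.
FIRST(P) = {*}
FIRST(Q) = {*, +, a}
FIRST(R) = {a}
FIRST(S) = {*, +, a}
Therefore, FIRST(S) = {*, +, a}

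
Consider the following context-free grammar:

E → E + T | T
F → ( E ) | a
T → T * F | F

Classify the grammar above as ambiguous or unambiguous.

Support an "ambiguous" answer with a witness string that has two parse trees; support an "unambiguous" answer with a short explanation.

Unambiguous - every string in the language has a unique parse tree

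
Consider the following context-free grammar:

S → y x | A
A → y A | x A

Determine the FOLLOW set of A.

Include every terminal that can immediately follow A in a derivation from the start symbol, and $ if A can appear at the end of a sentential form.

We compute FOLLOW(A) using the standard algorithm.
FOLLOW(S) starts with {$}.
FIRST(A) = {x, y}
FIRST(S) = {x, y}
FOLLOW(A) = {$}
FOLLOW(S) = {$}
Therefore, FOLLOW(A) = {$}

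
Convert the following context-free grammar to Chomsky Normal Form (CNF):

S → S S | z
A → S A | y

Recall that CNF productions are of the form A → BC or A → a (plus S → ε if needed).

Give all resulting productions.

S → z; A → y; S → S S; A → S A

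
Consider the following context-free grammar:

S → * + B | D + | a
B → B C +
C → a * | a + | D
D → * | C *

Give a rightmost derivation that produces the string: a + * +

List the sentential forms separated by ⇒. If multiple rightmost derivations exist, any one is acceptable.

S ⇒ D + ⇒ C * + ⇒ a + * +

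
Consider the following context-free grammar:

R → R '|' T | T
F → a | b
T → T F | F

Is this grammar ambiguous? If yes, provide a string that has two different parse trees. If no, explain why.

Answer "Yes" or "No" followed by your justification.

No - the grammar is unambiguous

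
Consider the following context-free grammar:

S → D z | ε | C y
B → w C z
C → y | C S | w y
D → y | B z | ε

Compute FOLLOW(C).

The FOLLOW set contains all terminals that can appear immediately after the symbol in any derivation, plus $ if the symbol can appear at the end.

We compute FOLLOW(C) using the standard algorithm.
FOLLOW(S) starts with {$}.
FIRST(B) = {w}
FIRST(C) = {w, y}
FIRST(D) = {w, y, ε}
FIRST(S) = {w, y, z, ε}
FOLLOW(B) = {z}
FOLLOW(C) = {w, y, z}
FOLLOW(D) = {z}
FOLLOW(S) = {$, w, y, z}
Therefore, FOLLOW(C) = {w, y, z}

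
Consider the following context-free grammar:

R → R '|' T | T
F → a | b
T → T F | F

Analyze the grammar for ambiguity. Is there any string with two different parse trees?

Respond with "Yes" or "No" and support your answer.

No - the grammar is unambiguous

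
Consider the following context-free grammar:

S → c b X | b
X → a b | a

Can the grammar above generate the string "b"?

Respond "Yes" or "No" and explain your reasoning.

Yes - a valid derivation exists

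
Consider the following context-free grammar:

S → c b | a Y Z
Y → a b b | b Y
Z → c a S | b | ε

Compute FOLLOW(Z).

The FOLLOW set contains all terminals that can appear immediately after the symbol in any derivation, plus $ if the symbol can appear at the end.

We compute FOLLOW(Z) using the standard algorithm.
FOLLOW(S) starts with {$}.
FIRST(S) = {a, c}
FIRST(Y) = {a, b}
FIRST(Z) = {b, c, ε}
FOLLOW(S) = {$}
FOLLOW(Y) = {$, b, c}
FOLLOW(Z) = {$}
Therefore, FOLLOW(Z) = {$}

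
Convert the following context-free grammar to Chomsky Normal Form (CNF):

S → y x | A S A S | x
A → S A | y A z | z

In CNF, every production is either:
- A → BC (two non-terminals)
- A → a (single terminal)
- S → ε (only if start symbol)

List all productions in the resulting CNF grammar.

TY → y; TX → x; S → x; TZ → z; A → z; S → TY TX; S → A X0; X0 → S X1; X1 → A S; A → S A; A → TY X2; X2 → A TZ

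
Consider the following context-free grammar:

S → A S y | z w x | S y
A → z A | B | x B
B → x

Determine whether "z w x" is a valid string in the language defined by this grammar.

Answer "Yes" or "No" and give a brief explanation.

Yes - a valid derivation exists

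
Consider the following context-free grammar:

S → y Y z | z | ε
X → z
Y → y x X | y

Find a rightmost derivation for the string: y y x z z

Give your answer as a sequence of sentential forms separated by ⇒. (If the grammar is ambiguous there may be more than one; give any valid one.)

S ⇒ y Y z ⇒ y y x X z ⇒ y y x z z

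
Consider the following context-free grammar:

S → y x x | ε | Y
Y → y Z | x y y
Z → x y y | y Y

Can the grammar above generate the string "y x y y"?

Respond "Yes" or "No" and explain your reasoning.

Yes - a valid derivation exists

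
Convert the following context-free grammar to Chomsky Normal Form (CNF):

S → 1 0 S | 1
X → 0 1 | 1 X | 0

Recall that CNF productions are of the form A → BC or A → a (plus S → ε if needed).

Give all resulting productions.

T1 → 1; T0 → 0; S → 1; X → 0; S → T1 X0; X0 → T0 S; X → T0 T1; X → T1 X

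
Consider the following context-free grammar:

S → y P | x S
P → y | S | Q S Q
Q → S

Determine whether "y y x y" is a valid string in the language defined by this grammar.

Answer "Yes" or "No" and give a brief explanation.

No - no valid derivation exists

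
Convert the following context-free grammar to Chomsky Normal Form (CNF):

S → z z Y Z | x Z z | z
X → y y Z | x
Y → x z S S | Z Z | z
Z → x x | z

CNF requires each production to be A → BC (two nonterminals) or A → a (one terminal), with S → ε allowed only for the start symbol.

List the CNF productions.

TZ → z; TX → x; S → z; TY → y; X → x; Y → z; Z → z; S → TZ X0; X0 → TZ X1; X1 → Y Z; S → TX X2; X2 → Z TZ; X → TY X3; X3 → TY Z; Y → TX X4; X4 → TZ X5; X5 → S S; Y → Z Z; Z → TX TX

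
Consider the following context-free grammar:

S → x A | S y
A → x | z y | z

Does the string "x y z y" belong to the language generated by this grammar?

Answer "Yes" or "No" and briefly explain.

No - no valid derivation exists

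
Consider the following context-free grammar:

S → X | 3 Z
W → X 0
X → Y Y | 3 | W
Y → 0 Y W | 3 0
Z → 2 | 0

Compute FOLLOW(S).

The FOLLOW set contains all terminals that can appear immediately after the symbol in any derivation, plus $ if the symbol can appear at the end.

We compute FOLLOW(S) using the standard algorithm.
FOLLOW(S) starts with {$}.
FIRST(S) = {0, 3}
FIRST(W) = {0, 3}
FIRST(X) = {0, 3}
FIRST(Y) = {0, 3}
FIRST(Z) = {0, 2}
FOLLOW(S) = {$}
FOLLOW(W) = {$, 0, 3}
FOLLOW(X) = {$, 0}
FOLLOW(Y) = {$, 0, 3}
FOLLOW(Z) = {$}
Therefore, FOLLOW(S) = {$}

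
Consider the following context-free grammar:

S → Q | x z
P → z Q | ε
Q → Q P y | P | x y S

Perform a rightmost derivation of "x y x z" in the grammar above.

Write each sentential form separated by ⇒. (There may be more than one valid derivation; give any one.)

S ⇒ Q ⇒ x y S ⇒ x y x z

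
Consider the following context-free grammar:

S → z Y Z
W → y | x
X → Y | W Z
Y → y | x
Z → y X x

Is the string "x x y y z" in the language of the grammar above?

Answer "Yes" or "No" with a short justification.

No - no valid derivation exists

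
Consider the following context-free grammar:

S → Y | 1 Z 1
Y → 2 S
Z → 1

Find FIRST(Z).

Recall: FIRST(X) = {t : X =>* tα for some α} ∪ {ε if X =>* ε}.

We compute FIRST(Z) using the standard algorithm.
FIRST(S) = {1, 2}
FIRST(Y) = {2}
FIRST(Z) = {1}
Therefore, FIRST(Z) = {1}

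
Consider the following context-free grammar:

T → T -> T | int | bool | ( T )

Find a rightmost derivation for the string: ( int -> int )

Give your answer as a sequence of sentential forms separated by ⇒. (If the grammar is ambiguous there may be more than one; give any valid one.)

T ⇒ ( T ) ⇒ ( T -> T ) ⇒ ( T -> int ) ⇒ ( int -> int )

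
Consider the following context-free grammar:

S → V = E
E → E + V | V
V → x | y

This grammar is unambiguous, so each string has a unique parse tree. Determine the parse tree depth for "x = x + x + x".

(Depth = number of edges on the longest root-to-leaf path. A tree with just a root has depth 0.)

5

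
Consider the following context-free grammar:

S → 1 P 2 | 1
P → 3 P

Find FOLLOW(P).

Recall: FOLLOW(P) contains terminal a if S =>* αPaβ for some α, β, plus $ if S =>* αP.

We compute FOLLOW(P) using the standard algorithm.
FOLLOW(S) starts with {$}.
FIRST(P) = {3}
FIRST(S) = {1}
FOLLOW(P) = {2}
FOLLOW(S) = {$}
Therefore, FOLLOW(P) = {2}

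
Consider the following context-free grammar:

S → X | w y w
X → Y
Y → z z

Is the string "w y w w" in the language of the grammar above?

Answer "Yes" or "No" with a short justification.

No - no valid derivation exists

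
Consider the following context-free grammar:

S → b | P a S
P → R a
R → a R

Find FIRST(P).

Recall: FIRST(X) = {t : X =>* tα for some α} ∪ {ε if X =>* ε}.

We compute FIRST(P) using the standard algorithm.
FIRST(P) = {a}
FIRST(R) = {a}
FIRST(S) = {a, b}
Therefore, FIRST(P) = {a}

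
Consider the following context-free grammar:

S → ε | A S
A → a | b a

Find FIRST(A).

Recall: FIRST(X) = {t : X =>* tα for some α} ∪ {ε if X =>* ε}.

We compute FIRST(A) using the standard algorithm.
FIRST(A) = {a, b}
FIRST(S) = {a, b, ε}
Therefore, FIRST(A) = {a, b}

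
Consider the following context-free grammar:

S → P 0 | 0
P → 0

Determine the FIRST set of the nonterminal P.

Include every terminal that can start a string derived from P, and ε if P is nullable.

We compute FIRST(P) using the standard algorithm.
FIRST(P) = {0}
FIRST(S) = {0}
Therefore, FIRST(P) = {0}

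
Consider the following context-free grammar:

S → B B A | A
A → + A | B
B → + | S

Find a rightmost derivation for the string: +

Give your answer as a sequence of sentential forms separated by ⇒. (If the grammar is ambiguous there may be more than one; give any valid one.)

S ⇒ A ⇒ B ⇒ +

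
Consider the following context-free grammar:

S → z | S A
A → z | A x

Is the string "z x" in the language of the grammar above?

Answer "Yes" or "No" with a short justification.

No - no valid derivation exists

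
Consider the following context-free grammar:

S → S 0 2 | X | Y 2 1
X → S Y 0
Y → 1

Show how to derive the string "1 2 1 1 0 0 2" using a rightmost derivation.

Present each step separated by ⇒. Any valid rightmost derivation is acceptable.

S ⇒ S 0 2 ⇒ X 0 2 ⇒ S Y 0 0 2 ⇒ S 1 0 0 2 ⇒ Y 2 1 1 0 0 2 ⇒ 1 2 1 1 0 0 2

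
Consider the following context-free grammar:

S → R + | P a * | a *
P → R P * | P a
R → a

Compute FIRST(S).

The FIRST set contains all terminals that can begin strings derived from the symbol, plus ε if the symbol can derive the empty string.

We compute FIRST(S) using the standard algorithm.
FIRST(P) = {a}
FIRST(R) = {a}
FIRST(S) = {a}
Therefore, FIRST(S) = {a}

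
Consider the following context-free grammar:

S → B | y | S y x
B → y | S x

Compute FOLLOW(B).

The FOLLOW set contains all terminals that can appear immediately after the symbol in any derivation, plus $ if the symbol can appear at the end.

We compute FOLLOW(B) using the standard algorithm.
FOLLOW(S) starts with {$}.
FIRST(B) = {y}
FIRST(S) = {y}
FOLLOW(B) = {$, x, y}
FOLLOW(S) = {$, x, y}
Therefore, FOLLOW(B) = {$, x, y}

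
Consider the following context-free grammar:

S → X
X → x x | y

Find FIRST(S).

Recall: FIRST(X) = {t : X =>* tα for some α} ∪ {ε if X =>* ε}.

We compute FIRST(S) using the standard algorithm.
FIRST(S) = {x, y}
FIRST(X) = {x, y}
Therefore, FIRST(S) = {x, y}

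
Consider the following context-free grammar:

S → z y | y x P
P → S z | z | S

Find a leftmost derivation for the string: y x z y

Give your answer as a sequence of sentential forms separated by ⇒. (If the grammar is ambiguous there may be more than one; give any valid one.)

S ⇒ y x P ⇒ y x S ⇒ y x z y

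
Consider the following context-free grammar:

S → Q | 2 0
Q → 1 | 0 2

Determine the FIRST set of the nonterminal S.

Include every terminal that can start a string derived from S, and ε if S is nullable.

We compute FIRST(S) using the standard algorithm.
FIRST(Q) = {0, 1}
FIRST(S) = {0, 1, 2}
Therefore, FIRST(S) = {0, 1, 2}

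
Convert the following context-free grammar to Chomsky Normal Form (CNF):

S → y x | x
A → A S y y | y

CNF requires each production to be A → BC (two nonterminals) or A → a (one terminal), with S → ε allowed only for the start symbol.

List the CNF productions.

TY → y; TX → x; S → x; A → y; S → TY TX; A → A X0; X0 → S X1; X1 → TY TY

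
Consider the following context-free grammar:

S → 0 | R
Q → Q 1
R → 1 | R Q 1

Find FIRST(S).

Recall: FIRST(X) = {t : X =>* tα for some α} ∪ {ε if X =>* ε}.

We compute FIRST(S) using the standard algorithm.
FIRST(Q) = {}
FIRST(R) = {1}
FIRST(S) = {0, 1}
Therefore, FIRST(S) = {0, 1}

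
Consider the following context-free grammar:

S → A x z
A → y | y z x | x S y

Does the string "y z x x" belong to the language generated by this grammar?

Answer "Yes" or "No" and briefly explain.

No - no valid derivation exists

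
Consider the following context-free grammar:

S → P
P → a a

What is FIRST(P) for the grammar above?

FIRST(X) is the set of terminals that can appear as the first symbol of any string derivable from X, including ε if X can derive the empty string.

We compute FIRST(P) using the standard algorithm.
FIRST(P) = {a}
FIRST(S) = {a}
Therefore, FIRST(P) = {a}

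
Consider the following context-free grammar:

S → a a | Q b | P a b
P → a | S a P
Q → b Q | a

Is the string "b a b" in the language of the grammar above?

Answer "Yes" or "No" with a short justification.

Yes - a valid derivation exists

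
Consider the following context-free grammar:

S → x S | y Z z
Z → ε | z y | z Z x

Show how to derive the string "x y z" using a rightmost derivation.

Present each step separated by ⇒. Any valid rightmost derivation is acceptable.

S ⇒ x S ⇒ x y Z z ⇒ x y z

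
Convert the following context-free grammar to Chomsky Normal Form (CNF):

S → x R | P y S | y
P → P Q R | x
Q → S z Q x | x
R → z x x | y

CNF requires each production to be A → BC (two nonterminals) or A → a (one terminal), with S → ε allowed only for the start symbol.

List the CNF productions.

TX → x; TY → y; S → y; P → x; TZ → z; Q → x; R → y; S → TX R; S → P X0; X0 → TY S; P → P X1; X1 → Q R; Q → S X2; X2 → TZ X3; X3 → Q TX; R → TZ X4; X4 → TX TX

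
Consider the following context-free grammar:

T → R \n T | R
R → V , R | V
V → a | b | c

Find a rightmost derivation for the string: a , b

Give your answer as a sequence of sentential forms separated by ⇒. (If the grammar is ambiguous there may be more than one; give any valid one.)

T ⇒ R ⇒ V , R ⇒ V , V ⇒ V , b ⇒ a , b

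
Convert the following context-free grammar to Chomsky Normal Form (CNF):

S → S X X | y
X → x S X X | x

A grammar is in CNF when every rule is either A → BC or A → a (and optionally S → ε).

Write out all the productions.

S → y; TX → x; X → x; S → S X0; X0 → X X; X → TX X1; X1 → S X2; X2 → X X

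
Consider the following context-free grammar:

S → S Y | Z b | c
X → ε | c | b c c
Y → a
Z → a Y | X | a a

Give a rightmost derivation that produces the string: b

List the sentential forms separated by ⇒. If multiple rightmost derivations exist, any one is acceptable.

S ⇒ Z b ⇒ X b ⇒ b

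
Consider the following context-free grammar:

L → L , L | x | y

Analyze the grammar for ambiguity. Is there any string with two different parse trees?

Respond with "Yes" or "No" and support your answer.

Yes - the string 'x , x , x , y' has two distinct parse trees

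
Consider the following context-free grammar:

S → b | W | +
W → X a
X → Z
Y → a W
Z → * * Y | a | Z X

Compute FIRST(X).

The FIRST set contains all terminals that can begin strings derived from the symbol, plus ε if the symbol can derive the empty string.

We compute FIRST(X) using the standard algorithm.
FIRST(S) = {*, +, a, b}
FIRST(W) = {*, a}
FIRST(X) = {*, a}
FIRST(Y) = {a}
FIRST(Z) = {*, a}
Therefore, FIRST(X) = {*, a}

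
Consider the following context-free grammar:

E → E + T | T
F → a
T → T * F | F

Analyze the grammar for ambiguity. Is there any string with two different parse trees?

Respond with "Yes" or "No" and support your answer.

No - the grammar is unambiguous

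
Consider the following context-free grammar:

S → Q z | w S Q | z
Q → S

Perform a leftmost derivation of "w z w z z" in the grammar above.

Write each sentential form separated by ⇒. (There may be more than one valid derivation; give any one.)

S ⇒ w S Q ⇒ w z Q ⇒ w z S ⇒ w z w S Q ⇒ w z w z Q ⇒ w z w z S ⇒ w z w z z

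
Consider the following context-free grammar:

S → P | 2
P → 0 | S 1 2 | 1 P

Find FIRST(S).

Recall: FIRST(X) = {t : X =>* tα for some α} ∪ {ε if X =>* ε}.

We compute FIRST(S) using the standard algorithm.
FIRST(P) = {0, 1, 2}
FIRST(S) = {0, 1, 2}
Therefore, FIRST(S) = {0, 1, 2}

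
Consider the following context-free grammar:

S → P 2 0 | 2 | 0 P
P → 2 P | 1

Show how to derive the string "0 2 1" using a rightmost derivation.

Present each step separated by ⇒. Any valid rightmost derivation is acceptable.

S ⇒ 0 P ⇒ 0 2 P ⇒ 0 2 1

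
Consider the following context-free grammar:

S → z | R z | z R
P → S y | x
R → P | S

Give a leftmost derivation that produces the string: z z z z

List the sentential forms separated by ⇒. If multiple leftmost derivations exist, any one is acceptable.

S ⇒ R z ⇒ S z ⇒ R z z ⇒ S z z ⇒ z R z z ⇒ z S z z ⇒ z z z z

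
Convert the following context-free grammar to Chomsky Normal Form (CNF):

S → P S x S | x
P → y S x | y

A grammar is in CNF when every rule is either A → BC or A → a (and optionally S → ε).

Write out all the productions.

TX → x; S → x; TY → y; P → y; S → P X0; X0 → S X1; X1 → TX S; P → TY X2; X2 → S TX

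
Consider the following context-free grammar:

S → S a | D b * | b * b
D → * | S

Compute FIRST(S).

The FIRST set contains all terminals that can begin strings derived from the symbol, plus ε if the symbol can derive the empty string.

We compute FIRST(S) using the standard algorithm.
FIRST(D) = {*, b}
FIRST(S) = {*, b}
Therefore, FIRST(S) = {*, b}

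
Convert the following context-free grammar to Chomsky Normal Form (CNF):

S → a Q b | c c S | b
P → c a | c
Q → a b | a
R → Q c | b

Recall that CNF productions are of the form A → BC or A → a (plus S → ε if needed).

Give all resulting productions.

TA → a; TB → b; TC → c; S → b; P → c; Q → a; R → b; S → TA X0; X0 → Q TB; S → TC X1; X1 → TC S; P → TC TA; Q → TA TB; R → Q TC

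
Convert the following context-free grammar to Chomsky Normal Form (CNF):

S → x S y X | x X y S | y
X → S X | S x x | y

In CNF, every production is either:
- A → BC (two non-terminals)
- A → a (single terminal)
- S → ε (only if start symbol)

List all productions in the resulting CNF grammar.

TX → x; TY → y; S → y; X → y; S → TX X0; X0 → S X1; X1 → TY X; S → TX X2; X2 → X X3; X3 → TY S; X → S X; X → S X4; X4 → TX TX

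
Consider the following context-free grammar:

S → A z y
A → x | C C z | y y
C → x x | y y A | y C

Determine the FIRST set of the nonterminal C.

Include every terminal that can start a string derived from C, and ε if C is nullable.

We compute FIRST(C) using the standard algorithm.
FIRST(A) = {x, y}
FIRST(C) = {x, y}
FIRST(S) = {x, y}
Therefore, FIRST(C) = {x, y}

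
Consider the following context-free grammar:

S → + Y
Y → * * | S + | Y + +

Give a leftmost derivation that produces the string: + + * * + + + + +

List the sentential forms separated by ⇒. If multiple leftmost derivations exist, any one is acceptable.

S ⇒ + Y ⇒ + Y + + ⇒ + Y + + + + ⇒ + S + + + + + ⇒ + + Y + + + + + ⇒ + + * * + + + + +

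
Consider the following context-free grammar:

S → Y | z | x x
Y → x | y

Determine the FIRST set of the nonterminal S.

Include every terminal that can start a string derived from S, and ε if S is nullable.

We compute FIRST(S) using the standard algorithm.
FIRST(S) = {x, y, z}
FIRST(Y) = {x, y}
Therefore, FIRST(S) = {x, y, z}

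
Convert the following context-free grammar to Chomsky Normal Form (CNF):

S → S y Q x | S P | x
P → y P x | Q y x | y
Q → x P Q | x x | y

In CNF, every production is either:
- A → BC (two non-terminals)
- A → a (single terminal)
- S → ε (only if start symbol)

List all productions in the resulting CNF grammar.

TY → y; TX → x; S → x; P → y; Q → y; S → S X0; X0 → TY X1; X1 → Q TX; S → S P; P → TY X2; X2 → P TX; P → Q X3; X3 → TY TX; Q → TX X4; X4 → P Q; Q → TX TX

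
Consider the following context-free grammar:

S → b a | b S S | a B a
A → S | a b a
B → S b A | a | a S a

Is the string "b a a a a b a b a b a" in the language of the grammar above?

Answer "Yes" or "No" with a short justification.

No - no valid derivation exists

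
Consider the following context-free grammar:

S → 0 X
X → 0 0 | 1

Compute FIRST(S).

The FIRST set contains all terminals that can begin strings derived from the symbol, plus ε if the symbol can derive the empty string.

We compute FIRST(S) using the standard algorithm.
FIRST(S) = {0}
FIRST(X) = {0, 1}
Therefore, FIRST(S) = {0}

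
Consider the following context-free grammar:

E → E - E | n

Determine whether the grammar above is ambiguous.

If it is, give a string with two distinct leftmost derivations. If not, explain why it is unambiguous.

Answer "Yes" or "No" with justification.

Yes - the string 'n - n - n - n' has two distinct leftmost derivations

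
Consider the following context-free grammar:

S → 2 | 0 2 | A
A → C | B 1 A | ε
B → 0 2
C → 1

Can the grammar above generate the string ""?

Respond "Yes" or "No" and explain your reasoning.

Yes - a valid derivation exists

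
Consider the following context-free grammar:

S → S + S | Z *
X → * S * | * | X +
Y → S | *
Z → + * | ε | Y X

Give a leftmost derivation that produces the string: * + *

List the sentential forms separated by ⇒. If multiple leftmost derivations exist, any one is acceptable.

S ⇒ S + S ⇒ Z * + S ⇒ * + S ⇒ * + Z * ⇒ * + *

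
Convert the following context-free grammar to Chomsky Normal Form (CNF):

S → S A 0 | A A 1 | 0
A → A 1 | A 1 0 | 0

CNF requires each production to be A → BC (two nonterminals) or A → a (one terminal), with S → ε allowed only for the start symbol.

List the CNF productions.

T0 → 0; T1 → 1; S → 0; A → 0; S → S X0; X0 → A T0; S → A X1; X1 → A T1; A → A T1; A → A X2; X2 → T1 T0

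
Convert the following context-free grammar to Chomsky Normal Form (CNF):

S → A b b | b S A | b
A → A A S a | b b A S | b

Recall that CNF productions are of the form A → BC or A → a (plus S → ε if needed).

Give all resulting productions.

TB → b; S → b; TA → a; A → b; S → A X0; X0 → TB TB; S → TB X1; X1 → S A; A → A X2; X2 → A X3; X3 → S TA; A → TB X4; X4 → TB X5; X5 → A S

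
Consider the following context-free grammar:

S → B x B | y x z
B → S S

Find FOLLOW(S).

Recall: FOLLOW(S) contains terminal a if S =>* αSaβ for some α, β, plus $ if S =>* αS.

We compute FOLLOW(S) using the standard algorithm.
FOLLOW(S) starts with {$}.
FIRST(B) = {y}
FIRST(S) = {y}
FOLLOW(B) = {$, x, y}
FOLLOW(S) = {$, x, y}
Therefore, FOLLOW(S) = {$, x, y}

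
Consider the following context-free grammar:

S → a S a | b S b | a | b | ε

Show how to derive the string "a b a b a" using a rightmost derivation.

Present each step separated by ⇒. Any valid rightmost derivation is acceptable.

S ⇒ a S a ⇒ a b S b a ⇒ a b a b a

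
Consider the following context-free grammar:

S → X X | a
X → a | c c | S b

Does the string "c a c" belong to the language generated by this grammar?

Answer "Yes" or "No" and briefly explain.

No - no valid derivation exists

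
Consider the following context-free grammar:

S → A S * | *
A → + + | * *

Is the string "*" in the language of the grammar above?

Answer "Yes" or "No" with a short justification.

Yes - a valid derivation exists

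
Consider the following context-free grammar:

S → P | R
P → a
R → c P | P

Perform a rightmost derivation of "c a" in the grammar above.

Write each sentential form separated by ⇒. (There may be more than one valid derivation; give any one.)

S ⇒ R ⇒ c P ⇒ c a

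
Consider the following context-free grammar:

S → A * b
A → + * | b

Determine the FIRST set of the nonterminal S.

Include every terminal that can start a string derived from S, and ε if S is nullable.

We compute FIRST(S) using the standard algorithm.
FIRST(A) = {+, b}
FIRST(S) = {+, b}
Therefore, FIRST(S) = {+, b}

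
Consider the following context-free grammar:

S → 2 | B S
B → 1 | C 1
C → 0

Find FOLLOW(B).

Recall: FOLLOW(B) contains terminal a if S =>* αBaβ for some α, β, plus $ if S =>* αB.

We compute FOLLOW(B) using the standard algorithm.
FOLLOW(S) starts with {$}.
FIRST(B) = {0, 1}
FIRST(C) = {0}
FIRST(S) = {0, 1, 2}
FOLLOW(B) = {0, 1, 2}
FOLLOW(C) = {1}
FOLLOW(S) = {$}
Therefore, FOLLOW(B) = {0, 1, 2}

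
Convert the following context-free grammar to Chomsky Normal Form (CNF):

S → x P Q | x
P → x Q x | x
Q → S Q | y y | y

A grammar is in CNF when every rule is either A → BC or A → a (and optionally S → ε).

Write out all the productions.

TX → x; S → x; P → x; TY → y; Q → y; S → TX X0; X0 → P Q; P → TX X1; X1 → Q TX; Q → S Q; Q → TY TY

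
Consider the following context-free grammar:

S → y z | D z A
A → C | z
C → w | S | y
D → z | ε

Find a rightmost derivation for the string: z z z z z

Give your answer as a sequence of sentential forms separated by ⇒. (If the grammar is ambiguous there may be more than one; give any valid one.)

S ⇒ D z A ⇒ D z C ⇒ D z S ⇒ D z D z A ⇒ D z D z z ⇒ D z z z z ⇒ z z z z z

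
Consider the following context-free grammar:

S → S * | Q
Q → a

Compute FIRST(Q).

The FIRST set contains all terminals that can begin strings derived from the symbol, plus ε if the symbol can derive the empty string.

We compute FIRST(Q) using the standard algorithm.
FIRST(Q) = {a}
FIRST(S) = {a}
Therefore, FIRST(Q) = {a}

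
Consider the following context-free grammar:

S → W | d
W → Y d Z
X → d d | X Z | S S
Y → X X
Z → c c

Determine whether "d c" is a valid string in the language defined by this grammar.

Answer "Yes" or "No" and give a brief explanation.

No - no valid derivation exists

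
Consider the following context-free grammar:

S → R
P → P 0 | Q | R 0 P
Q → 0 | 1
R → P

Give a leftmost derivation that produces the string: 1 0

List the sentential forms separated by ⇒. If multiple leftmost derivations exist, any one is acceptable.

S ⇒ R ⇒ P ⇒ P 0 ⇒ Q 0 ⇒ 1 0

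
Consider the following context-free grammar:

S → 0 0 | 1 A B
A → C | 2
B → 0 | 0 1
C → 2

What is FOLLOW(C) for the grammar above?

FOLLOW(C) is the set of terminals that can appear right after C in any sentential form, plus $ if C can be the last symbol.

We compute FOLLOW(C) using the standard algorithm.
FOLLOW(S) starts with {$}.
FIRST(A) = {2}
FIRST(B) = {0}
FIRST(C) = {2}
FIRST(S) = {0, 1}
FOLLOW(A) = {0}
FOLLOW(B) = {$}
FOLLOW(C) = {0}
FOLLOW(S) = {$}
Therefore, FOLLOW(C) = {0}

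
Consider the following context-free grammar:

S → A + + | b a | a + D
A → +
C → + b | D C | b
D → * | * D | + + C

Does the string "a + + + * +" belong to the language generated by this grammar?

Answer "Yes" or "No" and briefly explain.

No - no valid derivation exists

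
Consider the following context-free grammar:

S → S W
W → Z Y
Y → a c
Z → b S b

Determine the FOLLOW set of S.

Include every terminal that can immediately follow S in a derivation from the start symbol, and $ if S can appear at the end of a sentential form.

We compute FOLLOW(S) using the standard algorithm.
FOLLOW(S) starts with {$}.
FIRST(S) = {}
FIRST(W) = {b}
FIRST(Y) = {a}
FIRST(Z) = {b}
FOLLOW(S) = {$, b}
FOLLOW(W) = {$, b}
FOLLOW(Y) = {$, b}
FOLLOW(Z) = {a}
Therefore, FOLLOW(S) = {$, b}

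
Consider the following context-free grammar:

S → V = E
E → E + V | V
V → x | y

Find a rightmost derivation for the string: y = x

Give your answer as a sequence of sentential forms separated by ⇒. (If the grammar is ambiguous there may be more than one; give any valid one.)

S ⇒ V = E ⇒ V = V ⇒ V = x ⇒ y = x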